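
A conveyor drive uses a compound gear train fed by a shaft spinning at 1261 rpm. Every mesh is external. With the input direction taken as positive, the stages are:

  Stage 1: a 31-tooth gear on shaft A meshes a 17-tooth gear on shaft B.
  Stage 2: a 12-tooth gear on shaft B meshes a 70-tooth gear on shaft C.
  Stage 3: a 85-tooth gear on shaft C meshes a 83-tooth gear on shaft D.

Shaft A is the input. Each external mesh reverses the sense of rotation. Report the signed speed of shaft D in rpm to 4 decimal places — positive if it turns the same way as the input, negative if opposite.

-403.6936 rpm (opposite to input, |ω| = 403.6936 rpm)

Stage 1 [31T→17T]: ω = 1261.0000×31/17 = 2299.4706 rpm, dir flips to −; running = −2299.4706
Stage 2 [12T→70T]: ω = 2299.4706×12/70 = 394.1950 rpm, dir flips to +; running = +394.1950
Stage 3 [85T→83T]: ω = 394.1950×85/83 = 403.6936 rpm, dir flips to −; running = −403.6936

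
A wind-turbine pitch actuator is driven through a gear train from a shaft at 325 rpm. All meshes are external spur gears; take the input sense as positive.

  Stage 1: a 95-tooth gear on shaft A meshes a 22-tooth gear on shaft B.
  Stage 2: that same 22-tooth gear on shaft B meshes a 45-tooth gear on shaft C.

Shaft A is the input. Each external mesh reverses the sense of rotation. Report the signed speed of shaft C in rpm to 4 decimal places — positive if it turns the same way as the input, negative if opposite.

+686.1111 rpm (same as input, |ω| = 686.1111 rpm)

Stage 1 [95T→22T]: ω = 325.0000×95/22 = 1403.4091 rpm, dir flips to −; running = −1403.4091
Stage 2 [22T→45T]: ω = 1403.4091×22/45 = 686.1111 rpm, dir flips to +; running = +686.1111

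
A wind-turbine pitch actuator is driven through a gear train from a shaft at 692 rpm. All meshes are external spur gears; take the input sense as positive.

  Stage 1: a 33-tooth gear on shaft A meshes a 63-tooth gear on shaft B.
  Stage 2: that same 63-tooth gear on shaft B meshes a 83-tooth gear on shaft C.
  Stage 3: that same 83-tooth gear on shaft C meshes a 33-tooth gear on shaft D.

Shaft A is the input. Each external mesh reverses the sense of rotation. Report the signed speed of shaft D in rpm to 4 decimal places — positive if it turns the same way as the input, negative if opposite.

Stage 1 [33T→63T]: ω = 692.0000×33/63 = 362.4762 rpm, dir flips to −; running = −362.4762
Stage 2 [63T→83T]: ω = 362.4762×63/83 = 275.1325 rpm, dir flips to +; running = +275.1325
Stage 3 [83T→33T]: ω = 275.1325×83/33 = 692.0000 rpm, dir flips to −; running = −692.0000

-692.0000 rpm (opposite to input, |ω| = 692.0000 rpm)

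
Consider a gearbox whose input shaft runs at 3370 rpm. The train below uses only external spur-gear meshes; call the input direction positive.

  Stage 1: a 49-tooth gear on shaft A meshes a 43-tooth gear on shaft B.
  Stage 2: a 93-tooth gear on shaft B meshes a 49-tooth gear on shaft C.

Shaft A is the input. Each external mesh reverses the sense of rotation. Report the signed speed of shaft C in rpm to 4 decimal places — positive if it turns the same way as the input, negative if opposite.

Stage 1 [49T→43T]: ω = 3370.0000×49/43 = 3840.2326 rpm, dir flips to −; running = −3840.2326
Stage 2 [93T→49T]: ω = 3840.2326×93/49 = 7288.6047 rpm, dir flips to +; running = +7288.6047

+7288.6047 rpm (same as input, |ω| = 7288.6047 rpm)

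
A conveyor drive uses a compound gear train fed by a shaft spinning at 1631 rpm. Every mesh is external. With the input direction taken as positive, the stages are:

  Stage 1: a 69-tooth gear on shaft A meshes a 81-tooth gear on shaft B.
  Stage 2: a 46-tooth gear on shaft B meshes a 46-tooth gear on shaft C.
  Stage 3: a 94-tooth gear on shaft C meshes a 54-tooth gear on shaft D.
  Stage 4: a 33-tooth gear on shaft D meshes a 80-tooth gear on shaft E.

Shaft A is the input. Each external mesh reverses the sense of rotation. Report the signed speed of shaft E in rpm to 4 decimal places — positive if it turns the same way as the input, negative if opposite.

+997.6451 rpm (same as input, |ω| = 997.6451 rpm)

Stage 1 [69T→81T]: ω = 1631.0000×69/81 = 1389.3704 rpm, dir flips to −; running = −1389.3704
Stage 2 [46T→46T]: ω = 1389.3704×46/46 = 1389.3704 rpm, dir flips to +; running = +1389.3704
Stage 3 [94T→54T]: ω = 1389.3704×94/54 = 2418.5336 rpm, dir flips to −; running = −2418.5336
Stage 4 [33T→80T]: ω = 2418.5336×33/80 = 997.6451 rpm, dir flips to +; running = +997.6451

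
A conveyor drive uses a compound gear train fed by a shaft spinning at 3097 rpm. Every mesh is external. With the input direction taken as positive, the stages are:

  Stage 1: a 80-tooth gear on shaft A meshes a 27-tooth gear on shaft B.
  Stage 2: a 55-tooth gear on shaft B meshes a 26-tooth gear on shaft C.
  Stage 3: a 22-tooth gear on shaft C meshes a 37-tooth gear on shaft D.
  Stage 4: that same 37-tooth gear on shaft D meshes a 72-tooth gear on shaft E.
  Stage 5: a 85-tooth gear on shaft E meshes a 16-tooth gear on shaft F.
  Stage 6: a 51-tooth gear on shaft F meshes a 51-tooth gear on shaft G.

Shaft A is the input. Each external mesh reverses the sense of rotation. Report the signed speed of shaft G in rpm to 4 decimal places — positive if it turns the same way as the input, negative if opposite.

+31509.8182 rpm (same as input, |ω| = 31509.8182 rpm)

Stage 1 [80T→27T]: ω = 3097.0000×80/27 = 9176.2963 rpm, dir flips to −; running = −9176.2963
Stage 2 [55T→26T]: ω = 9176.2963×55/26 = 19411.3960 rpm, dir flips to +; running = +19411.3960
Stage 3 [22T→37T]: ω = 19411.3960×22/37 = 11541.9111 rpm, dir flips to −; running = −11541.9111
Stage 4 [37T→72T]: ω = 11541.9111×37/72 = 5931.2599 rpm, dir flips to +; running = +5931.2599
Stage 5 [85T→16T]: ω = 5931.2599×85/16 = 31509.8182 rpm, dir flips to −; running = −31509.8182
Stage 6 [51T→51T]: ω = 31509.8182×51/51 = 31509.8182 rpm, dir flips to +; running = +31509.8182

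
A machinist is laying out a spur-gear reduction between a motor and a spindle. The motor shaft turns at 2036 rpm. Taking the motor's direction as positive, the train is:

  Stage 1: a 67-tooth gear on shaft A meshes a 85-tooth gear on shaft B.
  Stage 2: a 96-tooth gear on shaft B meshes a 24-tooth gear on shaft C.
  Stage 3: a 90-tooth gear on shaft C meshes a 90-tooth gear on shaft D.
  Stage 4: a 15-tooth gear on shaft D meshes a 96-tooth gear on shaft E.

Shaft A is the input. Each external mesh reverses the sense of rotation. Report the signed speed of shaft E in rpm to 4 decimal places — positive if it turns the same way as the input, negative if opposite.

+1003.0294 rpm (same as input, |ω| = 1003.0294 rpm)

Stage 1 [67T→85T]: ω = 2036.0000×67/85 = 1604.8471 rpm, dir flips to −; running = −1604.8471
Stage 2 [96T→24T]: ω = 1604.8471×96/24 = 6419.3882 rpm, dir flips to +; running = +6419.3882
Stage 3 [90T→90T]: ω = 6419.3882×90/90 = 6419.3882 rpm, dir flips to −; running = −6419.3882
Stage 4 [15T→96T]: ω = 6419.3882×15/96 = 1003.0294 rpm, dir flips to +; running = +1003.0294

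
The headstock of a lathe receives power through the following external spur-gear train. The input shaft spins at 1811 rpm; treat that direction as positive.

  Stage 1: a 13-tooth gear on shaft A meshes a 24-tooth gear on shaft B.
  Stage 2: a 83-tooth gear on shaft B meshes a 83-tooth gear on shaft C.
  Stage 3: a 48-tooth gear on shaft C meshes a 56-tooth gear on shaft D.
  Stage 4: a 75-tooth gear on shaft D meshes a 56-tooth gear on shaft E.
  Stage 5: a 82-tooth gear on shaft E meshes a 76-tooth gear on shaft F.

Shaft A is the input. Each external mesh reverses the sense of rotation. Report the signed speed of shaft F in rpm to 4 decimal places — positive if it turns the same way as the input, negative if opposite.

-1215.0028 rpm (opposite to input, |ω| = 1215.0028 rpm)

Stage 1 [13T→24T]: ω = 1811.0000×13/24 = 980.9583 rpm, dir flips to −; running = −980.9583
Stage 2 [83T→83T]: ω = 980.9583×83/83 = 980.9583 rpm, dir flips to +; running = +980.9583
Stage 3 [48T→56T]: ω = 980.9583×48/56 = 840.8214 rpm, dir flips to −; running = −840.8214
Stage 4 [75T→56T]: ω = 840.8214×75/56 = 1126.1001 rpm, dir flips to +; running = +1126.1001
Stage 5 [82T→76T]: ω = 1126.1001×82/76 = 1215.0028 rpm, dir flips to −; running = −1215.0028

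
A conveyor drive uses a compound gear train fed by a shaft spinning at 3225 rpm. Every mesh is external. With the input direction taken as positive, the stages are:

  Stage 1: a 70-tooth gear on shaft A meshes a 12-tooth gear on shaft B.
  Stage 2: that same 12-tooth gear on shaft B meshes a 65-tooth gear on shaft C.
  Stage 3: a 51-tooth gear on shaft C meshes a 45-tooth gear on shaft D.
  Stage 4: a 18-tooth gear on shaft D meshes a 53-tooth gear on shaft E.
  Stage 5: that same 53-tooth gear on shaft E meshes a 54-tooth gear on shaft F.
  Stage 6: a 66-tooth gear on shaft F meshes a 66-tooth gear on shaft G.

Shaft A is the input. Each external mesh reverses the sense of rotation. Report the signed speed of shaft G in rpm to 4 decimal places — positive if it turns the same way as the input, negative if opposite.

+1312.0513 rpm (same as input, |ω| = 1312.0513 rpm)

Stage 1 [70T→12T]: ω = 3225.0000×70/12 = 18812.5000 rpm, dir flips to −; running = −18812.5000
Stage 2 [12T→65T]: ω = 18812.5000×12/65 = 3473.0769 rpm, dir flips to +; running = +3473.0769
Stage 3 [51T→45T]: ω = 3473.0769×51/45 = 3936.1538 rpm, dir flips to −; running = −3936.1538
Stage 4 [18T→53T]: ω = 3936.1538×18/53 = 1336.8070 rpm, dir flips to +; running = +1336.8070
Stage 5 [53T→54T]: ω = 1336.8070×53/54 = 1312.0513 rpm, dir flips to −; running = −1312.0513
Stage 6 [66T→66T]: ω = 1312.0513×66/66 = 1312.0513 rpm, dir flips to +; running = +1312.0513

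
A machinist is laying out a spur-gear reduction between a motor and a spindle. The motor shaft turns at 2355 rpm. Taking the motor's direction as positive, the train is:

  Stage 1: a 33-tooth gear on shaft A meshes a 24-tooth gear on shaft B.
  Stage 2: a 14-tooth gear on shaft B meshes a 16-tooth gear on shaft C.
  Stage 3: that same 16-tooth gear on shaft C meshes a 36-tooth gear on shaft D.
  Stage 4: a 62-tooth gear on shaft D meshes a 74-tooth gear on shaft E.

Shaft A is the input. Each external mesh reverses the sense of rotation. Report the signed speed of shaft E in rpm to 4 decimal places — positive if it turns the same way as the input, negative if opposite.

+1055.0648 rpm (same as input, |ω| = 1055.0648 rpm)

Stage 1 [33T→24T]: ω = 2355.0000×33/24 = 3238.1250 rpm, dir flips to −; running = −3238.1250
Stage 2 [14T→16T]: ω = 3238.1250×14/16 = 2833.3594 rpm, dir flips to +; running = +2833.3594
Stage 3 [16T→36T]: ω = 2833.3594×16/36 = 1259.2708 rpm, dir flips to −; running = −1259.2708
Stage 4 [62T→74T]: ω = 1259.2708×62/74 = 1055.0648 rpm, dir flips to +; running = +1055.0648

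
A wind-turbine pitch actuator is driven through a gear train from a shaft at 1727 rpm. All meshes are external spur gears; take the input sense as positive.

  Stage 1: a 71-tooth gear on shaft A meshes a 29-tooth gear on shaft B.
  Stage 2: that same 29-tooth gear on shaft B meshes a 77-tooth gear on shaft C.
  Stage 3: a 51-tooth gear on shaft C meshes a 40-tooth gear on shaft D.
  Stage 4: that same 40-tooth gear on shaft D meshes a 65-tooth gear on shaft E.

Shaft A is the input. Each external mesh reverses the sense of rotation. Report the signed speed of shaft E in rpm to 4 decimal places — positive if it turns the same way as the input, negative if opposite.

Stage 1 [71T→29T]: ω = 1727.0000×71/29 = 4228.1724 rpm, dir flips to −; running = −4228.1724
Stage 2 [29T→77T]: ω = 4228.1724×29/77 = 1592.4286 rpm, dir flips to +; running = +1592.4286
Stage 3 [51T→40T]: ω = 1592.4286×51/40 = 2030.3464 rpm, dir flips to −; running = −2030.3464
Stage 4 [40T→65T]: ω = 2030.3464×40/65 = 1249.4440 rpm, dir flips to +; running = +1249.4440

+1249.4440 rpm (same as input, |ω| = 1249.4440 rpm)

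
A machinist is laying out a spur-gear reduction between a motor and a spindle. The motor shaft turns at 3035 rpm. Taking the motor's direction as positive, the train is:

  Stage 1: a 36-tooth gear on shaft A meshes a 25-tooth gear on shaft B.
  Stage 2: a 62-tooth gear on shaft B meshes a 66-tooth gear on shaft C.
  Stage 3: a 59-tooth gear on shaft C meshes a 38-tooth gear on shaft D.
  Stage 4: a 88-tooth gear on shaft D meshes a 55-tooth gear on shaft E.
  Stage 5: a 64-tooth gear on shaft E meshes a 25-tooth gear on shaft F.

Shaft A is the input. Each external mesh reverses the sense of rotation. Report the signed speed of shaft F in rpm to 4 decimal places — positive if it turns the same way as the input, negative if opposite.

Stage 1 [36T→25T]: ω = 3035.0000×36/25 = 4370.4000 rpm, dir flips to −; running = −4370.4000
Stage 2 [62T→66T]: ω = 4370.4000×62/66 = 4105.5273 rpm, dir flips to +; running = +4105.5273
Stage 3 [59T→38T]: ω = 4105.5273×59/38 = 6374.3713 rpm, dir flips to −; running = −6374.3713
Stage 4 [88T→55T]: ω = 6374.3713×88/55 = 10198.9941 rpm, dir flips to +; running = +10198.9941
Stage 5 [64T→25T]: ω = 10198.9941×64/25 = 26109.4248 rpm, dir flips to −; running = −26109.4248

-26109.4248 rpm (opposite to input, |ω| = 26109.4248 rpm)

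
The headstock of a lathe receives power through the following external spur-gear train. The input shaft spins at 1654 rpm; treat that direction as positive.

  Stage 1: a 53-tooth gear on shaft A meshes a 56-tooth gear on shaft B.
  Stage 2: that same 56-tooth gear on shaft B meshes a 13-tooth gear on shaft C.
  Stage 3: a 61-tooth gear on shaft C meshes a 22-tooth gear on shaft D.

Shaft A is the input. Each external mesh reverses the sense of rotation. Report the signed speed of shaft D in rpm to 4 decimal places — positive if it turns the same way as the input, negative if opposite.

-18697.1399 rpm (opposite to input, |ω| = 18697.1399 rpm)

Stage 1 [53T→56T]: ω = 1654.0000×53/56 = 1565.3929 rpm, dir flips to −; running = −1565.3929
Stage 2 [56T→13T]: ω = 1565.3929×56/13 = 6743.2308 rpm, dir flips to +; running = +6743.2308
Stage 3 [61T→22T]: ω = 6743.2308×61/22 = 18697.1399 rpm, dir flips to −; running = −18697.1399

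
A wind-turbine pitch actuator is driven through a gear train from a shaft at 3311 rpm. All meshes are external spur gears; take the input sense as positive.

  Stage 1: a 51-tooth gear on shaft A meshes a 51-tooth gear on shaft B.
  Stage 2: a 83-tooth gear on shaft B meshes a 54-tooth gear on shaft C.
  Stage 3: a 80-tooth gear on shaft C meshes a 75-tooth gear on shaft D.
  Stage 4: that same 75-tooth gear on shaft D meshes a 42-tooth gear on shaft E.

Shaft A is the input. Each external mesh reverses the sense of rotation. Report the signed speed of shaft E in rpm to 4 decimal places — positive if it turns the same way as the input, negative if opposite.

+9693.5802 rpm (same as input, |ω| = 9693.5802 rpm)

Stage 1 [51T→51T]: ω = 3311.0000×51/51 = 3311.0000 rpm, dir flips to −; running = −3311.0000
Stage 2 [83T→54T]: ω = 3311.0000×83/54 = 5089.1296 rpm, dir flips to +; running = +5089.1296
Stage 3 [80T→75T]: ω = 5089.1296×80/75 = 5428.4049 rpm, dir flips to −; running = −5428.4049
Stage 4 [75T→42T]: ω = 5428.4049×75/42 = 9693.5802 rpm, dir flips to +; running = +9693.5802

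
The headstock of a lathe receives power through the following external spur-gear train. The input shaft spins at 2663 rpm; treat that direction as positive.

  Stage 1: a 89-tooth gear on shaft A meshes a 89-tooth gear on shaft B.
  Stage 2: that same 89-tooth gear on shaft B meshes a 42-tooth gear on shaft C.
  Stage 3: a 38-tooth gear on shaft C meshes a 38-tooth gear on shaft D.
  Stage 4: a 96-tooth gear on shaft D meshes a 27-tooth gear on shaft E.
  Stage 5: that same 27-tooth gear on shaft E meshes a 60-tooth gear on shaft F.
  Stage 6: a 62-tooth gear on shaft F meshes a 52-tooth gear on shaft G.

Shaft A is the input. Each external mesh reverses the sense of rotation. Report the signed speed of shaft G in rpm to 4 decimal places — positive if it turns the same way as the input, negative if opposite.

+10765.1531 rpm (same as input, |ω| = 10765.1531 rpm)

Stage 1 [89T→89T]: ω = 2663.0000×89/89 = 2663.0000 rpm, dir flips to −; running = −2663.0000
Stage 2 [89T→42T]: ω = 2663.0000×89/42 = 5643.0238 rpm, dir flips to +; running = +5643.0238
Stage 3 [38T→38T]: ω = 5643.0238×38/38 = 5643.0238 rpm, dir flips to −; running = −5643.0238
Stage 4 [96T→27T]: ω = 5643.0238×96/27 = 20064.0847 rpm, dir flips to +; running = +20064.0847
Stage 5 [27T→60T]: ω = 20064.0847×27/60 = 9028.8381 rpm, dir flips to −; running = −9028.8381
Stage 6 [62T→52T]: ω = 9028.8381×62/52 = 10765.1531 rpm, dir flips to +; running = +10765.1531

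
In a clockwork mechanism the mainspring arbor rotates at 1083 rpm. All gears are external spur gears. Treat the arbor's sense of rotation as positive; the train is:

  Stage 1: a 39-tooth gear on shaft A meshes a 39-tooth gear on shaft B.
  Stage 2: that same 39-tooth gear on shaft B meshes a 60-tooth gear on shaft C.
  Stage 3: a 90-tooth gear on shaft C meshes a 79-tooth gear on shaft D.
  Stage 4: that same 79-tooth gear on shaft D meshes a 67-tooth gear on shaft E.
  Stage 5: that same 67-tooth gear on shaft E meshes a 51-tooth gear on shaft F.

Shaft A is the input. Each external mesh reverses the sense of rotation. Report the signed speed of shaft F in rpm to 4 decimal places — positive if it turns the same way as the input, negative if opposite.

-1242.2647 rpm (opposite to input, |ω| = 1242.2647 rpm)

Stage 1 [39T→39T]: ω = 1083.0000×39/39 = 1083.0000 rpm, dir flips to −; running = −1083.0000
Stage 2 [39T→60T]: ω = 1083.0000×39/60 = 703.9500 rpm, dir flips to +; running = +703.9500
Stage 3 [90T→79T]: ω = 703.9500×90/79 = 801.9684 rpm, dir flips to −; running = −801.9684
Stage 4 [79T→67T]: ω = 801.9684×79/67 = 945.6045 rpm, dir flips to +; running = +945.6045
Stage 5 [67T→51T]: ω = 945.6045×67/51 = 1242.2647 rpm, dir flips to −; running = −1242.2647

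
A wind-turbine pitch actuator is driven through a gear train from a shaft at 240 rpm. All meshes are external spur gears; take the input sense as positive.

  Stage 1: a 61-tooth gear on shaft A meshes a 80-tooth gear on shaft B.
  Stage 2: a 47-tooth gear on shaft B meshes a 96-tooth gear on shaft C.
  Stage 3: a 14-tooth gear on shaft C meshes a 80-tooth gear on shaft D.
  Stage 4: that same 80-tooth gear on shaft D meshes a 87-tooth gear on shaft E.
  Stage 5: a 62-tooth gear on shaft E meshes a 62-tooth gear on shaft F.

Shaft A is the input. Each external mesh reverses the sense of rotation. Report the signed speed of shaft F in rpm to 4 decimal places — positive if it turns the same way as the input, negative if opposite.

Stage 1 [61T→80T]: ω = 240.0000×61/80 = 183.0000 rpm, dir flips to −; running = −183.0000
Stage 2 [47T→96T]: ω = 183.0000×47/96 = 89.5938 rpm, dir flips to +; running = +89.5938
Stage 3 [14T→80T]: ω = 89.5938×14/80 = 15.6789 rpm, dir flips to −; running = −15.6789
Stage 4 [80T→87T]: ω = 15.6789×80/87 = 14.4174 rpm, dir flips to +; running = +14.4174
Stage 5 [62T→62T]: ω = 14.4174×62/62 = 14.4174 rpm, dir flips to −; running = −14.4174

-14.4174 rpm (opposite to input, |ω| = 14.4174 rpm)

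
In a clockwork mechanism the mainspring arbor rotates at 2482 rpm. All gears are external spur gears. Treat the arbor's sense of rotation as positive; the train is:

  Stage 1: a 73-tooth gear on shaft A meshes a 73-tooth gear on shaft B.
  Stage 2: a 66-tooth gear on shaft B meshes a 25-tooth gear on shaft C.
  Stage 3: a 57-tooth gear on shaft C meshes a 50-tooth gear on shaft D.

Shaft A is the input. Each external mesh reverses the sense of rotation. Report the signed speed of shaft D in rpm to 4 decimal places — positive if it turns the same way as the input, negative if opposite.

Stage 1 [73T→73T]: ω = 2482.0000×73/73 = 2482.0000 rpm, dir flips to −; running = −2482.0000
Stage 2 [66T→25T]: ω = 2482.0000×66/25 = 6552.4800 rpm, dir flips to +; running = +6552.4800
Stage 3 [57T→50T]: ω = 6552.4800×57/50 = 7469.8272 rpm, dir flips to −; running = −7469.8272

-7469.8272 rpm (opposite to input, |ω| = 7469.8272 rpm)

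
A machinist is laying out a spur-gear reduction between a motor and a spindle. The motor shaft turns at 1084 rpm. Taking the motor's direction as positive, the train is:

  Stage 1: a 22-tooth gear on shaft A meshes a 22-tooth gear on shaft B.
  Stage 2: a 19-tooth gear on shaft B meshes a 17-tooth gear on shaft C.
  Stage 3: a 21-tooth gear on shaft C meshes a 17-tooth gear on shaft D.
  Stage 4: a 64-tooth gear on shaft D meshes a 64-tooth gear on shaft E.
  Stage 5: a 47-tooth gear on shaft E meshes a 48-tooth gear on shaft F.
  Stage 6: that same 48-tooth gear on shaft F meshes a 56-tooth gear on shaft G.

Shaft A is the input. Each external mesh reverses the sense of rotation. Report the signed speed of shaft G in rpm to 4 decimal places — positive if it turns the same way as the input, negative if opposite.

+1256.0709 rpm (same as input, |ω| = 1256.0709 rpm)

Stage 1 [22T→22T]: ω = 1084.0000×22/22 = 1084.0000 rpm, dir flips to −; running = −1084.0000
Stage 2 [19T→17T]: ω = 1084.0000×19/17 = 1211.5294 rpm, dir flips to +; running = +1211.5294
Stage 3 [21T→17T]: ω = 1211.5294×21/17 = 1496.5952 rpm, dir flips to −; running = −1496.5952
Stage 4 [64T→64T]: ω = 1496.5952×64/64 = 1496.5952 rpm, dir flips to +; running = +1496.5952
Stage 5 [47T→48T]: ω = 1496.5952×47/48 = 1465.4161 rpm, dir flips to −; running = −1465.4161
Stage 6 [48T→56T]: ω = 1465.4161×48/56 = 1256.0709 rpm, dir flips to +; running = +1256.0709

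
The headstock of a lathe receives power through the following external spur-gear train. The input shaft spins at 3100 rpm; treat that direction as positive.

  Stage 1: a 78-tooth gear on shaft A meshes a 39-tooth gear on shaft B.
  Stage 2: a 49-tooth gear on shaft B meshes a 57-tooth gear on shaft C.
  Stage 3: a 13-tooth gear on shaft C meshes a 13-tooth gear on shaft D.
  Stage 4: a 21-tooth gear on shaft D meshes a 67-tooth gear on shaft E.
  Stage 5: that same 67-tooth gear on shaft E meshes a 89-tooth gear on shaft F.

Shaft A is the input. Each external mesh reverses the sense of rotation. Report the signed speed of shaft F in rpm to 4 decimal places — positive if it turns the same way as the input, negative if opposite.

-1257.5991 rpm (opposite to input, |ω| = 1257.5991 rpm)

Stage 1 [78T→39T]: ω = 3100.0000×78/39 = 6200.0000 rpm, dir flips to −; running = −6200.0000
Stage 2 [49T→57T]: ω = 6200.0000×49/57 = 5329.8246 rpm, dir flips to +; running = +5329.8246
Stage 3 [13T→13T]: ω = 5329.8246×13/13 = 5329.8246 rpm, dir flips to −; running = −5329.8246
Stage 4 [21T→67T]: ω = 5329.8246×21/67 = 1670.5420 rpm, dir flips to +; running = +1670.5420
Stage 5 [67T→89T]: ω = 1670.5420×67/89 = 1257.5991 rpm, dir flips to −; running = −1257.5991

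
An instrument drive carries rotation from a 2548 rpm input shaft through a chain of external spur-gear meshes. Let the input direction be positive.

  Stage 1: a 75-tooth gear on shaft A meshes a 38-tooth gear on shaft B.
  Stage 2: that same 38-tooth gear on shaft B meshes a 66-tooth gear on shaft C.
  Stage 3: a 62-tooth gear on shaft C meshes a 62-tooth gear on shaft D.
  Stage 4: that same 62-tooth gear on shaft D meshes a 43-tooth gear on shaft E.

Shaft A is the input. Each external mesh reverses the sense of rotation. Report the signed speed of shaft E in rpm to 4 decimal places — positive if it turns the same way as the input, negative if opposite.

Stage 1 [75T→38T]: ω = 2548.0000×75/38 = 5028.9474 rpm, dir flips to −; running = −5028.9474
Stage 2 [38T→66T]: ω = 5028.9474×38/66 = 2895.4545 rpm, dir flips to +; running = +2895.4545
Stage 3 [62T→62T]: ω = 2895.4545×62/62 = 2895.4545 rpm, dir flips to −; running = −2895.4545
Stage 4 [62T→43T]: ω = 2895.4545×62/43 = 4174.8414 rpm, dir flips to +; running = +4174.8414

+4174.8414 rpm (same as input, |ω| = 4174.8414 rpm)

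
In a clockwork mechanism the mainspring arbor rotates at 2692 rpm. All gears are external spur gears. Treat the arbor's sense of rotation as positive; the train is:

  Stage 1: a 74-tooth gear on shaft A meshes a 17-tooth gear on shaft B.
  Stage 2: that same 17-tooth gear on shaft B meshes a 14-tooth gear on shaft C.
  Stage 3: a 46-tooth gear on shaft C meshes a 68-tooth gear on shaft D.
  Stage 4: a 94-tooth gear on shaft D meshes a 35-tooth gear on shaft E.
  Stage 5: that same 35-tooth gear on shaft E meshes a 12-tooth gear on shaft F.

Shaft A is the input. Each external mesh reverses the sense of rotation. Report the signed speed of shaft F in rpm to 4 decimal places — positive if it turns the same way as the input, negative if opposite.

-75400.5070 rpm (opposite to input, |ω| = 75400.5070 rpm)

Stage 1 [74T→17T]: ω = 2692.0000×74/17 = 11718.1176 rpm, dir flips to −; running = −11718.1176
Stage 2 [17T→14T]: ω = 11718.1176×17/14 = 14229.1429 rpm, dir flips to +; running = +14229.1429
Stage 3 [46T→68T]: ω = 14229.1429×46/68 = 9625.5966 rpm, dir flips to −; running = −9625.5966
Stage 4 [94T→35T]: ω = 9625.5966×94/35 = 25851.6024 rpm, dir flips to +; running = +25851.6024
Stage 5 [35T→12T]: ω = 25851.6024×35/12 = 75400.5070 rpm, dir flips to −; running = −75400.5070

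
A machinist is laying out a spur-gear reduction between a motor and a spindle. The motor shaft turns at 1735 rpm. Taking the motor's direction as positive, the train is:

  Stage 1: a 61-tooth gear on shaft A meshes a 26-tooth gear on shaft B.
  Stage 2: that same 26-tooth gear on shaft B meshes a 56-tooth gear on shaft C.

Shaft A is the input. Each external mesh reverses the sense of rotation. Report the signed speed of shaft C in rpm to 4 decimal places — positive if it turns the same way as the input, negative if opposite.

+1889.9107 rpm (same as input, |ω| = 1889.9107 rpm)

Stage 1 [61T→26T]: ω = 1735.0000×61/26 = 4070.5769 rpm, dir flips to −; running = −4070.5769
Stage 2 [26T→56T]: ω = 4070.5769×26/56 = 1889.9107 rpm, dir flips to +; running = +1889.9107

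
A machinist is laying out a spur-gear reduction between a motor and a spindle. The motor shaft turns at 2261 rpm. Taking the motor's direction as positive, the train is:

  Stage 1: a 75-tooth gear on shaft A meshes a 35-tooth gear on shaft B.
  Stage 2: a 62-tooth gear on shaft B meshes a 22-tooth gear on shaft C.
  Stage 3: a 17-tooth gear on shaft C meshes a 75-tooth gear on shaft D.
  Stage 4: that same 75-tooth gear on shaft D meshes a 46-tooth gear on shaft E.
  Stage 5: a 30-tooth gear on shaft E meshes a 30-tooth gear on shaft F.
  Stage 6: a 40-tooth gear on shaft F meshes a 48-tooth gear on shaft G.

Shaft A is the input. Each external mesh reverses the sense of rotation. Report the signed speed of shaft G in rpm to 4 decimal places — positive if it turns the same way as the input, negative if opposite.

+4205.0642 rpm (same as input, |ω| = 4205.0642 rpm)

Stage 1 [75T→35T]: ω = 2261.0000×75/35 = 4845.0000 rpm, dir flips to −; running = −4845.0000
Stage 2 [62T→22T]: ω = 4845.0000×62/22 = 13654.0909 rpm, dir flips to +; running = +13654.0909
Stage 3 [17T→75T]: ω = 13654.0909×17/75 = 3094.9273 rpm, dir flips to −; running = −3094.9273
Stage 4 [75T→46T]: ω = 3094.9273×75/46 = 5046.0771 rpm, dir flips to +; running = +5046.0771
Stage 5 [30T→30T]: ω = 5046.0771×30/30 = 5046.0771 rpm, dir flips to −; running = −5046.0771
Stage 6 [40T→48T]: ω = 5046.0771×40/48 = 4205.0642 rpm, dir flips to +; running = +4205.0642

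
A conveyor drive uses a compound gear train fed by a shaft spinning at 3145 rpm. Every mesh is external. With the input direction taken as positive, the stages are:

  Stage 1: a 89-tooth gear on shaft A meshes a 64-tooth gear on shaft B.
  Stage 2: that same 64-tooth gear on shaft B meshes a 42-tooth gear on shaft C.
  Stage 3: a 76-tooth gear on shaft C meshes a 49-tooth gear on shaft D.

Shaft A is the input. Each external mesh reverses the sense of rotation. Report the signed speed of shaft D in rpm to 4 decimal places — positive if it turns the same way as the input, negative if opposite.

-10336.6278 rpm (opposite to input, |ω| = 10336.6278 rpm)

Stage 1 [89T→64T]: ω = 3145.0000×89/64 = 4373.5156 rpm, dir flips to −; running = −4373.5156
Stage 2 [64T→42T]: ω = 4373.5156×64/42 = 6664.4048 rpm, dir flips to +; running = +6664.4048
Stage 3 [76T→49T]: ω = 6664.4048×76/49 = 10336.6278 rpm, dir flips to −; running = −10336.6278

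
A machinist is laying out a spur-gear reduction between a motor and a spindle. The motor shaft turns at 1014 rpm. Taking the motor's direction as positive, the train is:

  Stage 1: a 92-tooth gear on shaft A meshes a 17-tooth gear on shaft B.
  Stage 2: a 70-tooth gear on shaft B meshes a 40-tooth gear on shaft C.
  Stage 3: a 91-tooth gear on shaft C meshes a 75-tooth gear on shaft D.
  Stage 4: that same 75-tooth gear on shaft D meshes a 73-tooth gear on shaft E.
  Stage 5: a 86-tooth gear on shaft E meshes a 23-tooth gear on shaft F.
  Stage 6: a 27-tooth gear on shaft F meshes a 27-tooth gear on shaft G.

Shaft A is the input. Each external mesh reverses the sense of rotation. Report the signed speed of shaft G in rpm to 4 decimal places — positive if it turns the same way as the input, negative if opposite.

Stage 1 [92T→17T]: ω = 1014.0000×92/17 = 5487.5294 rpm, dir flips to −; running = −5487.5294
Stage 2 [70T→40T]: ω = 5487.5294×70/40 = 9603.1765 rpm, dir flips to +; running = +9603.1765
Stage 3 [91T→75T]: ω = 9603.1765×91/75 = 11651.8541 rpm, dir flips to −; running = −11651.8541
Stage 4 [75T→73T]: ω = 11651.8541×75/73 = 11971.0830 rpm, dir flips to +; running = +11971.0830
Stage 5 [86T→23T]: ω = 11971.0830×86/23 = 44761.4408 rpm, dir flips to −; running = −44761.4408
Stage 6 [27T→27T]: ω = 44761.4408×27/27 = 44761.4408 rpm, dir flips to +; running = +44761.4408

+44761.4408 rpm (same as input, |ω| = 44761.4408 rpm)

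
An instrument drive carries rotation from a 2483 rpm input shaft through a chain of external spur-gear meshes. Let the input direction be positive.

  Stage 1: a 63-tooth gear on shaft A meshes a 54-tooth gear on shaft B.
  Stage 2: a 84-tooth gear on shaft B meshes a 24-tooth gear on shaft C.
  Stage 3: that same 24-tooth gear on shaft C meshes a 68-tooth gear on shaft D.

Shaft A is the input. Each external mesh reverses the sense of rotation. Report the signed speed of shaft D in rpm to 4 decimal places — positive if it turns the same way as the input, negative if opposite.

Stage 1 [63T→54T]: ω = 2483.0000×63/54 = 2896.8333 rpm, dir flips to −; running = −2896.8333
Stage 2 [84T→24T]: ω = 2896.8333×84/24 = 10138.9167 rpm, dir flips to +; running = +10138.9167
Stage 3 [24T→68T]: ω = 10138.9167×24/68 = 3578.4412 rpm, dir flips to −; running = −3578.4412

-3578.4412 rpm (opposite to input, |ω| = 3578.4412 rpm)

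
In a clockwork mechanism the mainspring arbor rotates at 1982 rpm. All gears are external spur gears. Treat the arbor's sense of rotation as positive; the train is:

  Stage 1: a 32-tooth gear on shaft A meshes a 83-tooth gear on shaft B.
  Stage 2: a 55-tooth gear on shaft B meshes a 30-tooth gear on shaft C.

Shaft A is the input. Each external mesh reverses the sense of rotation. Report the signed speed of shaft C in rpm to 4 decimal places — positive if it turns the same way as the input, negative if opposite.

Stage 1 [32T→83T]: ω = 1982.0000×32/83 = 764.1446 rpm, dir flips to −; running = −764.1446
Stage 2 [55T→30T]: ω = 764.1446×55/30 = 1400.9317 rpm, dir flips to +; running = +1400.9317

+1400.9317 rpm (same as input, |ω| = 1400.9317 rpm)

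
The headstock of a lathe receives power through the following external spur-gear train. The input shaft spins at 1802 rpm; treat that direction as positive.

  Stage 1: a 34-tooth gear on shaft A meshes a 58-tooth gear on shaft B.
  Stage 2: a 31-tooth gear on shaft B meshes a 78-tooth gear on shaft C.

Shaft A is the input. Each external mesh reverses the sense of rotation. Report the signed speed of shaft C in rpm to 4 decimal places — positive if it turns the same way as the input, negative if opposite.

+419.8294 rpm (same as input, |ω| = 419.8294 rpm)

Stage 1 [34T→58T]: ω = 1802.0000×34/58 = 1056.3448 rpm, dir flips to −; running = −1056.3448
Stage 2 [31T→78T]: ω = 1056.3448×31/78 = 419.8294 rpm, dir flips to +; running = +419.8294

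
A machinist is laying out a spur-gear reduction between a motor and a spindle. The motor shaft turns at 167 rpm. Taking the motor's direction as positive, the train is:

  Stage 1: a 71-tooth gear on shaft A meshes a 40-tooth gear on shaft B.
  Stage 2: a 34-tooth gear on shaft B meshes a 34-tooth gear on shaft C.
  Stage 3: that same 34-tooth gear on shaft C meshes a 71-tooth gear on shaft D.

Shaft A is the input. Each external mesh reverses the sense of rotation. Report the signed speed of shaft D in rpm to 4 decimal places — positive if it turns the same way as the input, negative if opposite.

Stage 1 [71T→40T]: ω = 167.0000×71/40 = 296.4250 rpm, dir flips to −; running = −296.4250
Stage 2 [34T→34T]: ω = 296.4250×34/34 = 296.4250 rpm, dir flips to +; running = +296.4250
Stage 3 [34T→71T]: ω = 296.4250×34/71 = 141.9500 rpm, dir flips to −; running = −141.9500

-141.9500 rpm (opposite to input, |ω| = 141.9500 rpm)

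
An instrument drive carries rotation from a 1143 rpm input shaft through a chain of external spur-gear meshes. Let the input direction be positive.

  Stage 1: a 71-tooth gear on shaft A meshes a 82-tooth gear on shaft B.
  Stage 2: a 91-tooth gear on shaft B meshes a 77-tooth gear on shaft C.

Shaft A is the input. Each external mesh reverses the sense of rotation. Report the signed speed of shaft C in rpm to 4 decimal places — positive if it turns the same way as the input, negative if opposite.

+1169.6109 rpm (same as input, |ω| = 1169.6109 rpm)

Stage 1 [71T→82T]: ω = 1143.0000×71/82 = 989.6707 rpm, dir flips to −; running = −989.6707
Stage 2 [91T→77T]: ω = 989.6707×91/77 = 1169.6109 rpm, dir flips to +; running = +1169.6109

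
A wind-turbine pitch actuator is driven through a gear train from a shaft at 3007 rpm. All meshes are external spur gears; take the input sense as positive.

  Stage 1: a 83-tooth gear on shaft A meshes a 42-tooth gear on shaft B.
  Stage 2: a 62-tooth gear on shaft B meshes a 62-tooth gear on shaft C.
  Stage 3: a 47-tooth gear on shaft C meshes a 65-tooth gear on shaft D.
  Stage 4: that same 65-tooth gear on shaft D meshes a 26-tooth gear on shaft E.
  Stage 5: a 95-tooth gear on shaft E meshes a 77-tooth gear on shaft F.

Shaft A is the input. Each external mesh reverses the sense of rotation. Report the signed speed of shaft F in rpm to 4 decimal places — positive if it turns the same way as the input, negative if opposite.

Stage 1 [83T→42T]: ω = 3007.0000×83/42 = 5942.4048 rpm, dir flips to −; running = −5942.4048
Stage 2 [62T→62T]: ω = 5942.4048×62/62 = 5942.4048 rpm, dir flips to +; running = +5942.4048
Stage 3 [47T→65T]: ω = 5942.4048×47/65 = 4296.8158 rpm, dir flips to −; running = −4296.8158
Stage 4 [65T→26T]: ω = 4296.8158×65/26 = 10742.0394 rpm, dir flips to +; running = +10742.0394
Stage 5 [95T→77T]: ω = 10742.0394×95/77 = 13253.1655 rpm, dir flips to −; running = −13253.1655

-13253.1655 rpm (opposite to input, |ω| = 13253.1655 rpm)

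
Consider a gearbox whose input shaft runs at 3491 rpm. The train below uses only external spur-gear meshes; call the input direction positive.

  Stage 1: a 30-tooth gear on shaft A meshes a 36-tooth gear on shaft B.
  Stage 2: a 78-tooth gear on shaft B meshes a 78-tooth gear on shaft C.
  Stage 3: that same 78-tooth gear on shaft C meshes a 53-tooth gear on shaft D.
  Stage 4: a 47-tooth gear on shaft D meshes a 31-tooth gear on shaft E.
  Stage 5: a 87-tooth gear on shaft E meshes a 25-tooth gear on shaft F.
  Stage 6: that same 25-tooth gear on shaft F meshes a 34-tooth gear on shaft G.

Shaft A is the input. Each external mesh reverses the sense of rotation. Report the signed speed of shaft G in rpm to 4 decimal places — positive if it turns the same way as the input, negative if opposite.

+16609.7783 rpm (same as input, |ω| = 16609.7783 rpm)

Stage 1 [30T→36T]: ω = 3491.0000×30/36 = 2909.1667 rpm, dir flips to −; running = −2909.1667
Stage 2 [78T→78T]: ω = 2909.1667×78/78 = 2909.1667 rpm, dir flips to +; running = +2909.1667
Stage 3 [78T→53T]: ω = 2909.1667×78/53 = 4281.4151 rpm, dir flips to −; running = −4281.4151
Stage 4 [47T→31T]: ω = 4281.4151×47/31 = 6491.1777 rpm, dir flips to +; running = +6491.1777
Stage 5 [87T→25T]: ω = 6491.1777×87/25 = 22589.2985 rpm, dir flips to −; running = −22589.2985
Stage 6 [25T→34T]: ω = 22589.2985×25/34 = 16609.7783 rpm, dir flips to +; running = +16609.7783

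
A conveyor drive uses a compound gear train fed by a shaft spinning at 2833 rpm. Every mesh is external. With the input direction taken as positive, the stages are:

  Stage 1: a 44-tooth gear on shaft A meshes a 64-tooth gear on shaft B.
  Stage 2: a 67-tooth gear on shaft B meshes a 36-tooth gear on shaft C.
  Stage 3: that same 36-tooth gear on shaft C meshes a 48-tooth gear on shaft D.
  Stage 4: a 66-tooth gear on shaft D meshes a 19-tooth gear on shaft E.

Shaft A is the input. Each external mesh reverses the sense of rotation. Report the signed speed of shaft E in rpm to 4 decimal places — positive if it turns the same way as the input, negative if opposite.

Stage 1 [44T→64T]: ω = 2833.0000×44/64 = 1947.6875 rpm, dir flips to −; running = −1947.6875
Stage 2 [67T→36T]: ω = 1947.6875×67/36 = 3624.8628 rpm, dir flips to +; running = +3624.8628
Stage 3 [36T→48T]: ω = 3624.8628×36/48 = 2718.6471 rpm, dir flips to −; running = −2718.6471
Stage 4 [66T→19T]: ω = 2718.6471×66/19 = 9443.7216 rpm, dir flips to +; running = +9443.7216

+9443.7216 rpm (same as input, |ω| = 9443.7216 rpm)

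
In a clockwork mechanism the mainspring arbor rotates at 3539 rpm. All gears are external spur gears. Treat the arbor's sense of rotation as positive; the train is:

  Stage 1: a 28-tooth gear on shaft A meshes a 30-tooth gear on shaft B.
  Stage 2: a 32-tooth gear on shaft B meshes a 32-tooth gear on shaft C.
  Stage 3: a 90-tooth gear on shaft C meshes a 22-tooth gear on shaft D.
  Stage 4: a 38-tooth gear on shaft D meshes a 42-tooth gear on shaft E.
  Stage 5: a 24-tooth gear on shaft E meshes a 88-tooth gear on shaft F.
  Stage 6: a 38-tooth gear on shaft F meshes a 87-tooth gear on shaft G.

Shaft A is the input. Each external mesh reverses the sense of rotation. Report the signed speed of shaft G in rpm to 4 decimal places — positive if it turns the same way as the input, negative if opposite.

+1456.3454 rpm (same as input, |ω| = 1456.3454 rpm)

Stage 1 [28T→30T]: ω = 3539.0000×28/30 = 3303.0667 rpm, dir flips to −; running = −3303.0667
Stage 2 [32T→32T]: ω = 3303.0667×32/32 = 3303.0667 rpm, dir flips to +; running = +3303.0667
Stage 3 [90T→22T]: ω = 3303.0667×90/22 = 13512.5455 rpm, dir flips to −; running = −13512.5455
Stage 4 [38T→42T]: ω = 13512.5455×38/42 = 12225.6364 rpm, dir flips to +; running = +12225.6364
Stage 5 [24T→88T]: ω = 12225.6364×24/88 = 3334.2645 rpm, dir flips to −; running = −3334.2645
Stage 6 [38T→87T]: ω = 3334.2645×38/87 = 1456.3454 rpm, dir flips to +; running = +1456.3454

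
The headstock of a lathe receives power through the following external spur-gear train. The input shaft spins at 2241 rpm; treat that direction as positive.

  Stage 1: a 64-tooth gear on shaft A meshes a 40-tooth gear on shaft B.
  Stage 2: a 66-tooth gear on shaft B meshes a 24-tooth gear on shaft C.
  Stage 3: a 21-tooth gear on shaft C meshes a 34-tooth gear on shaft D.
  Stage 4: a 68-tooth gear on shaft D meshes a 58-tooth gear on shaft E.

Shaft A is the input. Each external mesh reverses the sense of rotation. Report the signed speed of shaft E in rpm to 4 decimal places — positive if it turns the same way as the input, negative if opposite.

Stage 1 [64T→40T]: ω = 2241.0000×64/40 = 3585.6000 rpm, dir flips to −; running = −3585.6000
Stage 2 [66T→24T]: ω = 3585.6000×66/24 = 9860.4000 rpm, dir flips to +; running = +9860.4000
Stage 3 [21T→34T]: ω = 9860.4000×21/34 = 6090.2471 rpm, dir flips to −; running = −6090.2471
Stage 4 [68T→58T]: ω = 6090.2471×68/58 = 7140.2897 rpm, dir flips to +; running = +7140.2897

+7140.2897 rpm (same as input, |ω| = 7140.2897 rpm)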